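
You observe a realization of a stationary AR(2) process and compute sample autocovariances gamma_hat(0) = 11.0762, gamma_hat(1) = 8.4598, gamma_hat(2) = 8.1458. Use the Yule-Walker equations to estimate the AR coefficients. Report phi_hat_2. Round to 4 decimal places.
\hat\phi_{2} = 0.3650

The Yule-Walker equations for an AR(p) process read, in matrix form,
  Gamma_p phi = r_p,   with   (Gamma_p)_{ij} = gamma(|i - j|),
                       (r_p)_i = gamma(i),   i,j = 1..p.
Substitute the sample gammas (Toeplitz matrix and right-hand side of size 2):
  Gamma_p = [[11.0762, 8.4598], [8.4598, 11.0762]]
  r_p     = [8.4598, 8.1458]
Written out:
  11.0762 phi_1 + 8.4598 phi_2 = 8.4598
  8.4598 phi_1 + 11.0762 phi_2 = 8.1458
Solve by Cramer's rule:
  det = gamma(0)^2 - gamma(1)^2 = (11.0762)^2 - (8.4598)^2 = 122.68220644 - 71.56821604 = 51.1139904
  phi_hat_1 = [gamma(1) gamma(0) - gamma(1) gamma(2)] / det = [(8.4598)(11.0762) - (8.4598)(8.1458)] / 51.1139904 = 24.79059792 / 51.1139904 = 0.485
  phi_hat_2 = [gamma(0) gamma(2) - gamma(1)^2] / det = [(11.0762)(8.1458) - (8.4598)^2] / 51.1139904 = 18.65629392 / 51.1139904 = 0.365
So phi_hat = [0.4850, 0.3650].
Therefore phi_hat_2 = 0.3650.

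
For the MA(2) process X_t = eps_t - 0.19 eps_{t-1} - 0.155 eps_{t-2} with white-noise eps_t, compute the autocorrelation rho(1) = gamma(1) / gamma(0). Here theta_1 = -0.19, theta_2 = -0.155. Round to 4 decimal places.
\rho(1) = -0.1514

For an MA(q) process with theta_0 = 1, the autocovariance is
  gamma(k) = sigma^2 * sum_{i=0..q-k} theta_i * theta_{i+k},
and rho(k) = gamma(k) / gamma(0). Sigma^2 cancels.
  numerator   = (1)*(-0.19) + (-0.19)*(-0.155) = -0.16055.
  denominator = (1)^2 + (-0.19)^2 + (-0.155)^2 = 1.060125.
  rho(1) = -0.16055 / 1.060125 = -0.1514.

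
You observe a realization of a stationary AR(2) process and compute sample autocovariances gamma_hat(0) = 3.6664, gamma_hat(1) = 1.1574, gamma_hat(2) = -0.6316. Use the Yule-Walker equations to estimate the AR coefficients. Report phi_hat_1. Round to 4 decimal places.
\hat\phi_{1} = 0.4110

The Yule-Walker equations for an AR(p) process read, in matrix form,
  Gamma_p phi = r_p,   with   (Gamma_p)_{ij} = gamma(|i - j|),
                       (r_p)_i = gamma(i),   i,j = 1..p.
Substitute the sample gammas (Toeplitz matrix and right-hand side of size 2):
  Gamma_p = [[3.6664, 1.1574], [1.1574, 3.6664]]
  r_p     = [1.1574, -0.6316]
Written out:
  3.6664 phi_1 + 1.1574 phi_2 = 1.1574
  1.1574 phi_1 + 3.6664 phi_2 = -0.6316
Solve by Cramer's rule:
  det = gamma(0)^2 - gamma(1)^2 = (3.6664)^2 - (1.1574)^2 = 13.44248896 - 1.33957476 = 12.1029142
  phi_hat_1 = [gamma(1) gamma(0) - gamma(1) gamma(2)] / det = [(1.1574)(3.6664) - (1.1574)(-0.6316)] / 12.1029142 = 4.9745052 / 12.1029142 = 0.411
  phi_hat_2 = [gamma(0) gamma(2) - gamma(1)^2] / det = [(3.6664)(-0.6316) - (1.1574)^2] / 12.1029142 = -3.655273 / 12.1029142 = -0.302
So phi_hat = [0.4110, -0.3020].
Therefore phi_hat_1 = 0.4110.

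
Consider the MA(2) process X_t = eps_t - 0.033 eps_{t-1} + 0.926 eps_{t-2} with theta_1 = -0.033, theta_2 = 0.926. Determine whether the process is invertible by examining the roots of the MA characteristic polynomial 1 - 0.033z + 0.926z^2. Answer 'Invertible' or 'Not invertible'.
\text{Invertible}

The MA(q) characteristic polynomial is P(z) = 1 - 0.033z + 0.926z^2.
Invertibility requires all roots to lie outside the unit circle, i.e. |z| > 1 for every root.
Set 1 + (-0.033) z + (0.926) z^2 = 0, i.e. a z^2 + b z + c = 0 with a = 0.926, b = -0.033, c = 1.
Discriminant D = b^2 - 4ac = (-0.033)^2 - 4*(0.926)*1 = 0.001089 - (3.704) = -3.702911.
D < 0, so the roots are the complex-conjugate pair z = (-b +/- i sqrt(-D)) / (2a) = 0.0178 +/- 1.039i.
For a conjugate pair |z|^2 = z * conj(z) = (product of roots) = c/a = 1/(0.926) = 1.079914, so |z| = sqrt(1.079914) = 1.0392 for both roots.
Moduli of all roots: 1.0392, 1.0392.
All moduli strictly greater than 1? Yes.
Verdict: Invertible.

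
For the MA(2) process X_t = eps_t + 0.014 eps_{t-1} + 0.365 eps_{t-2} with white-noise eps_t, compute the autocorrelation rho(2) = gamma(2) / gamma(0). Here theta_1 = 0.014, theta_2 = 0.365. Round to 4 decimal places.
\rho(2) = 0.3220

For an MA(q) process with theta_0 = 1, the autocovariance is
  gamma(k) = sigma^2 * sum_{i=0..q-k} theta_i * theta_{i+k},
and rho(k) = gamma(k) / gamma(0). Sigma^2 cancels.
  numerator   = (1)*(0.365) = 0.365.
  denominator = (1)^2 + (0.014)^2 + (0.365)^2 = 1.133421.
  rho(2) = 0.365 / 1.133421 = 0.3220.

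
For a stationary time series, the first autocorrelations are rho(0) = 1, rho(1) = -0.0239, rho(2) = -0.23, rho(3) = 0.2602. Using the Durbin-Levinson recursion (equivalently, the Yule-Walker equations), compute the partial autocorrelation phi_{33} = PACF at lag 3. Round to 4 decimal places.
\phi_{33} = 0.2620

The PACF at lag k is phi_{kk}, the last component of the solution
to the Yule-Walker system G_k phi = r_k where
  (G_k)_{ij} = rho(|i - j|), (r_k)_i = rho(i), i,j = 1..k.
Equivalently, Durbin-Levinson gives phi_{kk} iteratively:
  phi_{11} = rho(1)
  phi_{kk} = [rho(k) - sum_{j=1..k-1} phi_{k-1,j} rho(k-j)]
            / [1 - sum_{j=1..k-1} phi_{k-1,j} rho(j)],
  phi_{k,j} = phi_{k-1,j} - phi_{kk} phi_{k-1,k-j},  j = 1..k-1.
Step k = 1:
  phi_11 = rho(1) = -0.0239.
Step k = 2:
  phi_22 = [rho(2) - phi_11 rho(1)] / [1 - phi_11 rho(1)] = [-0.23 - (-0.0239)(-0.0239)] / [1 - (-0.0239)(-0.0239)]
         = -0.23057121 / 0.99942879 = -0.230703.
  Update: phi_21 = phi_11 - phi_22 phi_11 = -0.0239 - (-0.230703)(-0.0239) = -0.029414.
Step k = 3:
  phi_33 = [rho(3) - phi_21 rho(2) - phi_22 rho(1)] / [1 - phi_21 rho(1) - phi_22 rho(2)]
    numerator   = 0.2602 - (-0.029414)(-0.23) - (-0.230703)(-0.0239) = 0.24792102
    denominator = 1 - (-0.029414)(-0.0239) - (-0.230703)(-0.23) = 0.94623532
  phi_33 = 0.24792102 / 0.94623532 = 0.262.
Therefore phi_{33} = 0.2620.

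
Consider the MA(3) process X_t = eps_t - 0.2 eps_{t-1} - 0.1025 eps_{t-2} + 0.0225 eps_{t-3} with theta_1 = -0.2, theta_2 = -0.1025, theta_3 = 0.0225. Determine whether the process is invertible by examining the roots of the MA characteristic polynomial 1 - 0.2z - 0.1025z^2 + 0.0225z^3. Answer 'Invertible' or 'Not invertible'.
\text{Invertible}

The MA(q) characteristic polynomial is P(z) = 1 - 0.2z - 0.1025z^2 + 0.0225z^3.
Invertibility requires all roots to lie outside the unit circle, i.e. |z| > 1 for every root.
Degree 3: look for a simple real root z0 first, then factor out (1 - z/z0) and solve the remaining quadratic.
Testing z0 = 4: P(4) = 1 + (-0.2)(4) + (-0.1025)(4)^2 + (0.0225)(4)^3
  = 1 + (-0.8) + (-1.64) + (1.44) = 0.  So z_0 = 4 is a root, |z_0| = 4.
Divide out the factor (1 - 0.25 z) = (1 - z/z0) (since 1/z0 = 0.25):
  P(z) = (1 - 0.25 z)(1 + (0.05) z + (-0.09) z^2)
  [check: z-coef 0.05 - (0.25) = -0.2; z^2-coef -0.09 - (0.25)(0.05) = -0.1025; z^3-coef -(0.25)(-0.09) = 0.0225.]
Remaining roots from the quadratic factor 1 + (0.05) z + (-0.09) z^2:
  Set 1 + (0.05) z + (-0.09) z^2 = 0, i.e. a z^2 + b z + c = 0 with a = -0.09, b = 0.05, c = 1.
  Discriminant D = b^2 - 4ac = (0.05)^2 - 4*(-0.09)*1 = 0.0025 - (-0.36) = 0.3625.
  D >= 0, so the roots are real: z = (-b +/- sqrt(D)) / (2a) = (-0.05 +/- 0.60208) / (-0.18).
    z_1 = (-0.05 + 0.60208) / (-0.18) = -3.0671,   |z_1| = 3.0671.
    z_2 = (-0.05 - 0.60208) / (-0.18) = 3.6227,   |z_2| = 3.6227.
Moduli of all roots: 4.0000, 3.0671, 3.6227.
All moduli strictly greater than 1? Yes.
Verdict: Invertible.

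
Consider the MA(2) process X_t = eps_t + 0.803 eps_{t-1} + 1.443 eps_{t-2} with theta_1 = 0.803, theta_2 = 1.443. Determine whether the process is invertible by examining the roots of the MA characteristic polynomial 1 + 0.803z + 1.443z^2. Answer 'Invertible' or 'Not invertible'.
\text{Not invertible}

The MA(q) characteristic polynomial is P(z) = 1 + 0.803z + 1.443z^2.
Invertibility requires all roots to lie outside the unit circle, i.e. |z| > 1 for every root.
Set 1 + (0.803) z + (1.443) z^2 = 0, i.e. a z^2 + b z + c = 0 with a = 1.443, b = 0.803, c = 1.
Discriminant D = b^2 - 4ac = (0.803)^2 - 4*(1.443)*1 = 0.644809 - (5.772) = -5.127191.
D < 0, so the roots are the complex-conjugate pair z = (-b +/- i sqrt(-D)) / (2a) = -0.2782 +/- 0.7846i.
For a conjugate pair |z|^2 = z * conj(z) = (product of roots) = c/a = 1/(1.443) = 0.693001, so |z| = sqrt(0.693001) = 0.8325 for both roots.
Moduli of all roots: 0.8325, 0.8325.
All moduli strictly greater than 1? No.
Verdict: Not invertible.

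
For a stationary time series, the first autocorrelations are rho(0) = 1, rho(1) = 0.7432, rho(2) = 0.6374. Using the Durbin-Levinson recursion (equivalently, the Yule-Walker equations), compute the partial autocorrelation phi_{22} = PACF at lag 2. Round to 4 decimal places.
\phi_{22} = 0.1900

The PACF at lag k is phi_{kk}, the last component of the solution
to the Yule-Walker system G_k phi = r_k where
  (G_k)_{ij} = rho(|i - j|), (r_k)_i = rho(i), i,j = 1..k.
Equivalently, Durbin-Levinson gives phi_{kk} iteratively:
  phi_{11} = rho(1)
  phi_{kk} = [rho(k) - sum_{j=1..k-1} phi_{k-1,j} rho(k-j)]
            / [1 - sum_{j=1..k-1} phi_{k-1,j} rho(j)],
  phi_{k,j} = phi_{k-1,j} - phi_{kk} phi_{k-1,k-j},  j = 1..k-1.
Step k = 1:
  phi_11 = rho(1) = 0.7432.
Step k = 2:
  phi_22 = [rho(2) - phi_11 rho(1)] / [1 - phi_11 rho(1)] = [0.6374 - (0.7432)(0.7432)] / [1 - (0.7432)(0.7432)]
         = 0.08505376 / 0.44765376 = 0.19.
Therefore phi_{22} = 0.1900.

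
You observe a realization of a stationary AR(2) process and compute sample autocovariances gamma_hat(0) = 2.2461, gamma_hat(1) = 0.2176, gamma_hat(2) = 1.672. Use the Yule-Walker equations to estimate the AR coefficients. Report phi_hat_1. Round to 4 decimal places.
\hat\phi_{1} = 0.0250

The Yule-Walker equations for an AR(p) process read, in matrix form,
  Gamma_p phi = r_p,   with   (Gamma_p)_{ij} = gamma(|i - j|),
                       (r_p)_i = gamma(i),   i,j = 1..p.
Substitute the sample gammas (Toeplitz matrix and right-hand side of size 2):
  Gamma_p = [[2.2461, 0.2176], [0.2176, 2.2461]]
  r_p     = [0.2176, 1.672]
Written out:
  2.2461 phi_1 + 0.2176 phi_2 = 0.2176
  0.2176 phi_1 + 2.2461 phi_2 = 1.672
Solve by Cramer's rule:
  det = gamma(0)^2 - gamma(1)^2 = (2.2461)^2 - (0.2176)^2 = 5.04496521 - 0.04734976 = 4.99761545
  phi_hat_1 = [gamma(1) gamma(0) - gamma(1) gamma(2)] / det = [(0.2176)(2.2461) - (0.2176)(1.672)] / 4.99761545 = 0.12492416 / 4.99761545 = 0.025
  phi_hat_2 = [gamma(0) gamma(2) - gamma(1)^2] / det = [(2.2461)(1.672) - (0.2176)^2] / 4.99761545 = 3.70812944 / 4.99761545 = 0.742
So phi_hat = [0.0250, 0.7420].
Therefore phi_hat_1 = 0.0250.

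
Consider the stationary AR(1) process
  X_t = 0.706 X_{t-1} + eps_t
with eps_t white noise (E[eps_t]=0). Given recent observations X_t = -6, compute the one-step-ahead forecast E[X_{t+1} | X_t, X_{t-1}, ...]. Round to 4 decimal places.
E[X_{t+1} \mid \mathcal F_t] = -4.2360

For an AR(p) model X_t = c + sum_i phi_i X_{t-i} + eps_t, the
one-step-ahead conditional mean is
  E[X_{t+1} | X_t, ...] = c + sum_i phi_i X_{t+1-i}.
Substitute known values:
  E[X_{t+1} | ...] = (0.706) * (-6)
                   = -4.2360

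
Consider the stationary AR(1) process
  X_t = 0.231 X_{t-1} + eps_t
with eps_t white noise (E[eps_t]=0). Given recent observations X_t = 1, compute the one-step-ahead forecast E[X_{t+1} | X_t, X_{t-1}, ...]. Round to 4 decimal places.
E[X_{t+1} \mid \mathcal F_t] = 0.2310

For an AR(p) model X_t = c + sum_i phi_i X_{t-i} + eps_t, the
one-step-ahead conditional mean is
  E[X_{t+1} | X_t, ...] = c + sum_i phi_i X_{t+1-i}.
Substitute known values:
  E[X_{t+1} | ...] = (0.231) * (1)
                   = 0.2310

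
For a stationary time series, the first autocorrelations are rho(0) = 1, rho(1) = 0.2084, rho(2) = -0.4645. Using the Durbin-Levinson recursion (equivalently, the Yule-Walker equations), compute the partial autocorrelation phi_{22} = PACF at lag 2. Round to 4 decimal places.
\phi_{22} = -0.5310

The PACF at lag k is phi_{kk}, the last component of the solution
to the Yule-Walker system G_k phi = r_k where
  (G_k)_{ij} = rho(|i - j|), (r_k)_i = rho(i), i,j = 1..k.
Equivalently, Durbin-Levinson gives phi_{kk} iteratively:
  phi_{11} = rho(1)
  phi_{kk} = [rho(k) - sum_{j=1..k-1} phi_{k-1,j} rho(k-j)]
            / [1 - sum_{j=1..k-1} phi_{k-1,j} rho(j)],
  phi_{k,j} = phi_{k-1,j} - phi_{kk} phi_{k-1,k-j},  j = 1..k-1.
Step k = 1:
  phi_11 = rho(1) = 0.2084.
Step k = 2:
  phi_22 = [rho(2) - phi_11 rho(1)] / [1 - phi_11 rho(1)] = [-0.4645 - (0.2084)(0.2084)] / [1 - (0.2084)(0.2084)]
         = -0.50793056 / 0.95656944 = -0.531.
Therefore phi_{22} = -0.5310.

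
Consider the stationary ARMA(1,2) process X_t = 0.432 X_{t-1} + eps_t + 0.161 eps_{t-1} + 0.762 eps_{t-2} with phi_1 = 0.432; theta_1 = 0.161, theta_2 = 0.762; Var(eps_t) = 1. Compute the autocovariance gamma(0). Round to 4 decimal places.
\gamma(0) = 2.6262

Multiply the model equation by X_{t-k} and take expectations. With theta_0 = psi_0 = 1 and psi_j the MA(infinity) weights, this gives
  gamma(k) - sum_i phi_i gamma(k-i) = c_k,
  c_k = sigma^2 * sum_{j=k..q} theta_j psi_{j-k}   (c_k = 0 for k > q),
using gamma(-m) = gamma(m).
psi-weights needed (psi_j = theta_j + sum_i phi_i psi_{j-i}):
  psi_1 = theta_1 + phi_1 = 0.161 + (0.432) = 0.593
  psi_2 = theta_2 + phi_1 psi_1 = 0.762 + (0.432)(0.593) = 1.018176
Right-hand sides:
  c_0 = sigma^2 (1 + theta_1 psi_1 + theta_2 psi_2) = 1 * (1 + (0.161)(0.593) + (0.762)(1.018176)) = 1 * 1.871323 = 1.871323
  c_1 = sigma^2 (theta_1 + theta_2 psi_1) = 1 * (0.161 + (0.762)(0.593)) = 0.612866
  c_2 = sigma^2 theta_2 = 1 * (0.762) = 0.762
Equations for k = 0 and k = 1 (AR order 1):
  gamma(0) = phi_1 gamma(1) + c_0
  gamma(1) = phi_1 gamma(0) + c_1
Substituting the second into the first: gamma(0) (1 - phi_1^2) = c_0 + phi_1 c_1, so
  gamma(0) = (c_0 + phi_1 c_1) / (1 - phi_1^2) = (1.871323 + (0.432)(0.612866)) / (1 - (0.432)^2) = 2.136081 / 0.813376 = 2.626192.
Therefore gamma(0) = 2.6262 (to 4 decimal places).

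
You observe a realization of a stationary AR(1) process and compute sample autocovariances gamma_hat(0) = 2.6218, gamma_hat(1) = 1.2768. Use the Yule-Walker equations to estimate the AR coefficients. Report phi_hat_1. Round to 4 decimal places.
\hat\phi_{1} = 0.4870

The Yule-Walker equations for an AR(p) process read, in matrix form,
  Gamma_p phi = r_p,   with   (Gamma_p)_{ij} = gamma(|i - j|),
                       (r_p)_i = gamma(i),   i,j = 1..p.
Substitute the sample gammas (Toeplitz matrix and right-hand side of size 1):
  Gamma_p = [[2.6218]]
  r_p     = [1.2768]
With p = 1 this is the single equation gamma(0) phi_1 = gamma(1):
  phi_hat_1 = gamma(1) / gamma(0) = 1.2768 / 2.6218 = 0.4870.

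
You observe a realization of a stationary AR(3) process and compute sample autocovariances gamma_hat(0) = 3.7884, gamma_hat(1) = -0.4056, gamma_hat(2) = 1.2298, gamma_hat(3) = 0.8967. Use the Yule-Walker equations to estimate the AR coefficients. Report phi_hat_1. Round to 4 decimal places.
\hat\phi_{1} = -0.1780

The Yule-Walker equations for an AR(p) process read, in matrix form,
  Gamma_p phi = r_p,   with   (Gamma_p)_{ij} = gamma(|i - j|),
                       (r_p)_i = gamma(i),   i,j = 1..p.
Substitute the sample gammas (Toeplitz matrix and right-hand side of size 3):
  Gamma_p = [[3.7884, -0.4056, 1.2298], [-0.4056, 3.7884, -0.4056], [1.2298, -0.4056, 3.7884]]
  r_p     = [-0.4056, 1.2298, 0.8967]
Written out (R1..R3):
  (R1) 3.7884 phi_1 - 0.4056 phi_2 + 1.2298 phi_3 = -0.4056
  (R2) -0.4056 phi_1 + 3.7884 phi_2 - 0.4056 phi_3 = 1.2298
  (R3) 1.2298 phi_1 - 0.4056 phi_2 + 3.7884 phi_3 = 0.8967
Gaussian elimination:
  R2 <- R2 - (-0.4056/3.7884) R1 = R2 - (-0.107064) R1:  3.744975 phi_2 - 0.273933 phi_3 = 1.186375
  R3 <- R3 - (1.2298/3.7884) R1 = R3 - (0.324623) R1:  -0.273933 phi_2 + 3.389179 phi_3 = 1.028367
  R3 <- R3 - (-0.273933/3.744975) R2 = R3 - (-0.073147) R2:  3.369142 phi_3 = 1.115146
Back-substitution:
  phi_hat_3 = 1.115146 / 3.369142 = 0.330988
  phi_hat_2 = (1.186375 - (-0.273933)(0.330988)) / 3.744975 = 0.341002
  phi_hat_1 = (-0.4056 - (-0.4056)(0.341002) - (1.2298)(0.330988)) / 3.7884 = -0.178001
So phi_hat = [-0.1780, 0.3410, 0.3310].
Therefore phi_hat_1 = -0.1780.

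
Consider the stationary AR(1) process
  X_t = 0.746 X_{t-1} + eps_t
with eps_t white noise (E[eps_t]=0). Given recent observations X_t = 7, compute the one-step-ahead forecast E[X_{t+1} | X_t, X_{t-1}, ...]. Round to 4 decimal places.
E[X_{t+1} \mid \mathcal F_t] = 5.2220

For an AR(p) model X_t = c + sum_i phi_i X_{t-i} + eps_t, the
one-step-ahead conditional mean is
  E[X_{t+1} | X_t, ...] = c + sum_i phi_i X_{t+1-i}.
Substitute known values:
  E[X_{t+1} | ...] = (0.746) * (7)
                   = 5.2220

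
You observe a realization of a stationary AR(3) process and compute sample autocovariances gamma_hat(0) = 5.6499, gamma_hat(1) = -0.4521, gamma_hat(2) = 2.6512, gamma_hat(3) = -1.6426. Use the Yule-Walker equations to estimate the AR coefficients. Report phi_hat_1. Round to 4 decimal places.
\hat\phi_{1} = 0.0970

The Yule-Walker equations for an AR(p) process read, in matrix form,
  Gamma_p phi = r_p,   with   (Gamma_p)_{ij} = gamma(|i - j|),
                       (r_p)_i = gamma(i),   i,j = 1..p.
Substitute the sample gammas (Toeplitz matrix and right-hand side of size 3):
  Gamma_p = [[5.6499, -0.4521, 2.6512], [-0.4521, 5.6499, -0.4521], [2.6512, -0.4521, 5.6499]]
  r_p     = [-0.4521, 2.6512, -1.6426]
Written out (R1..R3):
  (R1) 5.6499 phi_1 - 0.4521 phi_2 + 2.6512 phi_3 = -0.4521
  (R2) -0.4521 phi_1 + 5.6499 phi_2 - 0.4521 phi_3 = 2.6512
  (R3) 2.6512 phi_1 - 0.4521 phi_2 + 5.6499 phi_3 = -1.6426
Gaussian elimination:
  R2 <- R2 - (-0.4521/5.6499) R1 = R2 - (-0.080019) R1:  5.613723 phi_2 - 0.239953 phi_3 = 2.615023
  R3 <- R3 - (2.6512/5.6499) R1 = R3 - (0.469247) R1:  -0.239953 phi_2 + 4.405832 phi_3 = -1.430453
  R3 <- R3 - (-0.239953/5.613723) R2 = R3 - (-0.042744) R2:  4.395575 phi_3 = -1.318677
Back-substitution:
  phi_hat_3 = -1.318677 / 4.395575 = -0.300001
  phi_hat_2 = (2.615023 - (-0.239953)(-0.300001)) / 5.613723 = 0.453004
  phi_hat_1 = (-0.4521 - (-0.4521)(0.453004) - (2.6512)(-0.300001)) / 5.6499 = 0.097004
So phi_hat = [0.0970, 0.4530, -0.3000].
Therefore phi_hat_1 = 0.0970.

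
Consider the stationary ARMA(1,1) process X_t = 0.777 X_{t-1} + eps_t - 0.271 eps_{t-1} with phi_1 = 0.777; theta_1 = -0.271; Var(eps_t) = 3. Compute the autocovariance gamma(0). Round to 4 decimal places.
\gamma(0) = 4.9383

Multiply the model equation by X_{t-k} and take expectations. With theta_0 = psi_0 = 1 and psi_j the MA(infinity) weights, this gives
  gamma(k) - sum_i phi_i gamma(k-i) = c_k,
  c_k = sigma^2 * sum_{j=k..q} theta_j psi_{j-k}   (c_k = 0 for k > q),
using gamma(-m) = gamma(m).
psi-weights needed (psi_j = theta_j + sum_i phi_i psi_{j-i}):
  psi_1 = theta_1 + phi_1 = -0.271 + (0.777) = 0.506
Right-hand sides:
  c_0 = sigma^2 (1 + theta_1 psi_1) = 3 * (1 + (-0.271)(0.506)) = 3 * 0.862874 = 2.588622
  c_1 = sigma^2 theta_1 = 3 * (-0.271) = -0.813
  c_2 = 0
Equations for k = 0 and k = 1 (AR order 1):
  gamma(0) = phi_1 gamma(1) + c_0
  gamma(1) = phi_1 gamma(0) + c_1
Substituting the second into the first: gamma(0) (1 - phi_1^2) = c_0 + phi_1 c_1, so
  gamma(0) = (c_0 + phi_1 c_1) / (1 - phi_1^2) = (2.588622 + (0.777)(-0.813)) / (1 - (0.777)^2) = 1.956921 / 0.396271 = 4.93834.
Therefore gamma(0) = 4.9383 (to 4 decimal places).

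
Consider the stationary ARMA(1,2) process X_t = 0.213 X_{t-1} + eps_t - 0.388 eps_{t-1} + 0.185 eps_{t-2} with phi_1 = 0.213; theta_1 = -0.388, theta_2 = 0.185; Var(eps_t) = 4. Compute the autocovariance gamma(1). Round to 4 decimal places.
\gamma(1) = -0.7839

Multiply the model equation by X_{t-k} and take expectations. With theta_0 = psi_0 = 1 and psi_j the MA(infinity) weights, this gives
  gamma(k) - sum_i phi_i gamma(k-i) = c_k,
  c_k = sigma^2 * sum_{j=k..q} theta_j psi_{j-k}   (c_k = 0 for k > q),
using gamma(-m) = gamma(m).
psi-weights needed (psi_j = theta_j + sum_i phi_i psi_{j-i}):
  psi_1 = theta_1 + phi_1 = -0.388 + (0.213) = -0.175
  psi_2 = theta_2 + phi_1 psi_1 = 0.185 + (0.213)(-0.175) = 0.147725
Right-hand sides:
  c_0 = sigma^2 (1 + theta_1 psi_1 + theta_2 psi_2) = 4 * (1 + (-0.388)(-0.175) + (0.185)(0.147725)) = 4 * 1.095229 = 4.380916
  c_1 = sigma^2 (theta_1 + theta_2 psi_1) = 4 * (-0.388 + (0.185)(-0.175)) = -1.6815
  c_2 = sigma^2 theta_2 = 4 * (0.185) = 0.74
Equations for k = 0 and k = 1 (AR order 1):
  gamma(0) = phi_1 gamma(1) + c_0
  gamma(1) = phi_1 gamma(0) + c_1
Substituting the second into the first: gamma(0) (1 - phi_1^2) = c_0 + phi_1 c_1, so
  gamma(0) = (c_0 + phi_1 c_1) / (1 - phi_1^2) = (4.380916 + (0.213)(-1.6815)) / (1 - (0.213)^2) = 4.022757 / 0.954631 = 4.213939.
  gamma(1) = phi_1 gamma(0) + c_1 = (0.213)(4.213939) + (-1.6815) = -0.783931.
Therefore gamma(1) = -0.7839 (to 4 decimal places).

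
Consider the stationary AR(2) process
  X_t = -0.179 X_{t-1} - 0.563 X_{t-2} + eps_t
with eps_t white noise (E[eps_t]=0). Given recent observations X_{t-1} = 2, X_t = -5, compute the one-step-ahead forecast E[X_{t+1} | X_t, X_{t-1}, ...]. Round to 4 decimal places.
E[X_{t+1} \mid \mathcal F_t] = -0.2310

For an AR(p) model X_t = c + sum_i phi_i X_{t-i} + eps_t, the
one-step-ahead conditional mean is
  E[X_{t+1} | X_t, ...] = c + sum_i phi_i X_{t+1-i}.
Substitute known values:
  E[X_{t+1} | ...] = (-0.179) * (-5) + (-0.563) * (2)
                   = -0.2310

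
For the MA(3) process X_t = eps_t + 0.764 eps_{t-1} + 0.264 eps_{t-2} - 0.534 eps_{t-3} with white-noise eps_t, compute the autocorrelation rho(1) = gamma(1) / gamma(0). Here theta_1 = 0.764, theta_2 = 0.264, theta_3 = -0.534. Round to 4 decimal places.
\rho(1) = 0.4254

For an MA(q) process with theta_0 = 1, the autocovariance is
  gamma(k) = sigma^2 * sum_{i=0..q-k} theta_i * theta_{i+k},
and rho(k) = gamma(k) / gamma(0). Sigma^2 cancels.
  numerator   = (1)*(0.764) + (0.764)*(0.264) + (0.264)*(-0.534) = 0.82472.
  denominator = (1)^2 + (0.764)^2 + (0.264)^2 + (-0.534)^2 = 1.938548.
  rho(1) = 0.82472 / 1.938548 = 0.4254.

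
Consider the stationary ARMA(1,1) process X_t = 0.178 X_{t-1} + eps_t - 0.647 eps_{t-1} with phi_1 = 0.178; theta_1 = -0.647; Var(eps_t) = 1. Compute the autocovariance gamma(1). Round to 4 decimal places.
\gamma(1) = -0.4286

Multiply the model equation by X_{t-k} and take expectations. With theta_0 = psi_0 = 1 and psi_j the MA(infinity) weights, this gives
  gamma(k) - sum_i phi_i gamma(k-i) = c_k,
  c_k = sigma^2 * sum_{j=k..q} theta_j psi_{j-k}   (c_k = 0 for k > q),
using gamma(-m) = gamma(m).
psi-weights needed (psi_j = theta_j + sum_i phi_i psi_{j-i}):
  psi_1 = theta_1 + phi_1 = -0.647 + (0.178) = -0.469
Right-hand sides:
  c_0 = sigma^2 (1 + theta_1 psi_1) = 1 * (1 + (-0.647)(-0.469)) = 1 * 1.303443 = 1.303443
  c_1 = sigma^2 theta_1 = 1 * (-0.647) = -0.647
  c_2 = 0
Equations for k = 0 and k = 1 (AR order 1):
  gamma(0) = phi_1 gamma(1) + c_0
  gamma(1) = phi_1 gamma(0) + c_1
Substituting the second into the first: gamma(0) (1 - phi_1^2) = c_0 + phi_1 c_1, so
  gamma(0) = (c_0 + phi_1 c_1) / (1 - phi_1^2) = (1.303443 + (0.178)(-0.647)) / (1 - (0.178)^2) = 1.188277 / 0.968316 = 1.227158.
  gamma(1) = phi_1 gamma(0) + c_1 = (0.178)(1.227158) + (-0.647) = -0.428566.
Therefore gamma(1) = -0.4286 (to 4 decimal places).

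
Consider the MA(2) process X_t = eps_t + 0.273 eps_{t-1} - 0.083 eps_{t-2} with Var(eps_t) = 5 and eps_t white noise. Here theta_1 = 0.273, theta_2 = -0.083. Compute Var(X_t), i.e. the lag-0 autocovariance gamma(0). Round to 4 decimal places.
\gamma(0) = 5.4071

For an MA(q) process X_t = eps_t + sum_i theta_i eps_{t-i} with
Var(eps_t) = sigma^2, the variance is
  gamma(0) = sigma^2 * (1 + sum_i theta_i^2).
  sum_i theta_i^2 = (0.273)^2 + (-0.083)^2 = 0.074529 + 0.006889 = 0.081418.
  gamma(0) = 5 * (1 + 0.081418) = 5 * 1.081418 = 5.40709, which rounds to 5.4071.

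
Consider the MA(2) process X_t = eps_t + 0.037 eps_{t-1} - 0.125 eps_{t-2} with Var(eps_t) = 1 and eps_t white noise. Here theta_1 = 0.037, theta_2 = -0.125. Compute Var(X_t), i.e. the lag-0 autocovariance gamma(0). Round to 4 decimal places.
\gamma(0) = 1.0170

For an MA(q) process X_t = eps_t + sum_i theta_i eps_{t-i} with
Var(eps_t) = sigma^2, the variance is
  gamma(0) = sigma^2 * (1 + sum_i theta_i^2).
  sum_i theta_i^2 = (0.037)^2 + (-0.125)^2 = 0.001369 + 0.015625 = 0.016994.
  gamma(0) = 1 * (1 + 0.016994) = 1 * 1.016994 = 1.016994, which rounds to 1.0170.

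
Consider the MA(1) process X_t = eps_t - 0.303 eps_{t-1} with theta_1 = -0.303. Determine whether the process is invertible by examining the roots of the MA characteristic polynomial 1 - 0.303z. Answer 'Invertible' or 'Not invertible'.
\text{Invertible}

The MA(q) characteristic polynomial is P(z) = 1 - 0.303z.
Invertibility requires all roots to lie outside the unit circle, i.e. |z| > 1 for every root.
This is linear in z: 1 + (-0.303) z = 0  =>  z = -1/(-0.303) = 3.30033,  |z| = 3.30033.
Moduli of all roots: 3.3003.
All moduli strictly greater than 1? Yes.
Verdict: Invertible.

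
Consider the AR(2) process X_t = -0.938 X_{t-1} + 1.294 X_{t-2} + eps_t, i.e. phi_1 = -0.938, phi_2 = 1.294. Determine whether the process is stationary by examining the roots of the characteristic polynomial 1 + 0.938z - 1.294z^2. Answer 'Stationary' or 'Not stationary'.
\text{Not stationary}

The AR(p) characteristic polynomial is P(z) = 1 + 0.938z - 1.294z^2.
Stationarity requires all roots to lie outside the unit circle, i.e. |z| > 1 for every root.
Set 1 + (0.938) z + (-1.294) z^2 = 0, i.e. a z^2 + b z + c = 0 with a = -1.294, b = 0.938, c = 1.
Discriminant D = b^2 - 4ac = (0.938)^2 - 4*(-1.294)*1 = 0.879844 - (-5.176) = 6.055844.
D >= 0, so the roots are real: z = (-b +/- sqrt(D)) / (2a) = (-0.938 +/- 2.460862) / (-2.588).
  z_1 = (-0.938 + 2.460862) / (-2.588) = -0.5884,   |z_1| = 0.5884.
  z_2 = (-0.938 - 2.460862) / (-2.588) = 1.3133,   |z_2| = 1.3133.
Moduli of all roots: 0.5884, 1.3133.
All moduli strictly greater than 1? No.
Verdict: Not stationary.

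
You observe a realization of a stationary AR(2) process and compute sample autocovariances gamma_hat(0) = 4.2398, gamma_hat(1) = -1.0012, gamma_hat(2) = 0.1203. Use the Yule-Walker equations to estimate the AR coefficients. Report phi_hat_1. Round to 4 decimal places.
\hat\phi_{1} = -0.2430

The Yule-Walker equations for an AR(p) process read, in matrix form,
  Gamma_p phi = r_p,   with   (Gamma_p)_{ij} = gamma(|i - j|),
                       (r_p)_i = gamma(i),   i,j = 1..p.
Substitute the sample gammas (Toeplitz matrix and right-hand side of size 2):
  Gamma_p = [[4.2398, -1.0012], [-1.0012, 4.2398]]
  r_p     = [-1.0012, 0.1203]
Written out:
  4.2398 phi_1 - 1.0012 phi_2 = -1.0012
  -1.0012 phi_1 + 4.2398 phi_2 = 0.1203
Solve by Cramer's rule:
  det = gamma(0)^2 - gamma(1)^2 = (4.2398)^2 - (-1.0012)^2 = 17.97590404 - 1.00240144 = 16.9735026
  phi_hat_1 = [gamma(1) gamma(0) - gamma(1) gamma(2)] / det = [(-1.0012)(4.2398) - (-1.0012)(0.1203)] / 16.9735026 = -4.1244434 / 16.9735026 = -0.243
  phi_hat_2 = [gamma(0) gamma(2) - gamma(1)^2] / det = [(4.2398)(0.1203) - (-1.0012)^2] / 16.9735026 = -0.4923535 / 16.9735026 = -0.029
So phi_hat = [-0.2430, -0.0290].
Therefore phi_hat_1 = -0.2430.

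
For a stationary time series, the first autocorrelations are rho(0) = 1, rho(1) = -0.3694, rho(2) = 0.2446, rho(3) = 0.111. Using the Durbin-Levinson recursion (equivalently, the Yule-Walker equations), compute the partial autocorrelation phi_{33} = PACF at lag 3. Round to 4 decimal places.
\phi_{33} = 0.2780

The PACF at lag k is phi_{kk}, the last component of the solution
to the Yule-Walker system G_k phi = r_k where
  (G_k)_{ij} = rho(|i - j|), (r_k)_i = rho(i), i,j = 1..k.
Equivalently, Durbin-Levinson gives phi_{kk} iteratively:
  phi_{11} = rho(1)
  phi_{kk} = [rho(k) - sum_{j=1..k-1} phi_{k-1,j} rho(k-j)]
            / [1 - sum_{j=1..k-1} phi_{k-1,j} rho(j)],
  phi_{k,j} = phi_{k-1,j} - phi_{kk} phi_{k-1,k-j},  j = 1..k-1.
Step k = 1:
  phi_11 = rho(1) = -0.3694.
Step k = 2:
  phi_22 = [rho(2) - phi_11 rho(1)] / [1 - phi_11 rho(1)] = [0.2446 - (-0.3694)(-0.3694)] / [1 - (-0.3694)(-0.3694)]
         = 0.10814364 / 0.86354364 = 0.125232.
  Update: phi_21 = phi_11 - phi_22 phi_11 = -0.3694 - (0.125232)(-0.3694) = -0.323139.
Step k = 3:
  phi_33 = [rho(3) - phi_21 rho(2) - phi_22 rho(1)] / [1 - phi_21 rho(1) - phi_22 rho(2)]
    numerator   = 0.111 - (-0.323139)(0.2446) - (0.125232)(-0.3694) = 0.23630068
    denominator = 1 - (-0.323139)(-0.3694) - (0.125232)(0.2446) = 0.85000055
  phi_33 = 0.23630068 / 0.85000055 = 0.278.
Therefore phi_{33} = 0.2780.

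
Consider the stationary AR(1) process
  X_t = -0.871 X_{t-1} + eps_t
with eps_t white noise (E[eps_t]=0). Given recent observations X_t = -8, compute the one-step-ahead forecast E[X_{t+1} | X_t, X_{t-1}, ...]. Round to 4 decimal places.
E[X_{t+1} \mid \mathcal F_t] = 6.9680

For an AR(p) model X_t = c + sum_i phi_i X_{t-i} + eps_t, the
one-step-ahead conditional mean is
  E[X_{t+1} | X_t, ...] = c + sum_i phi_i X_{t+1-i}.
Substitute known values:
  E[X_{t+1} | ...] = (-0.871) * (-8)
                   = 6.9680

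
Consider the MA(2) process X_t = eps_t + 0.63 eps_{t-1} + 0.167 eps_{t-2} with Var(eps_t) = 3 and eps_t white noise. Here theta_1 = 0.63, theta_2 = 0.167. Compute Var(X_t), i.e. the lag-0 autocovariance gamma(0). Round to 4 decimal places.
\gamma(0) = 4.2744

For an MA(q) process X_t = eps_t + sum_i theta_i eps_{t-i} with
Var(eps_t) = sigma^2, the variance is
  gamma(0) = sigma^2 * (1 + sum_i theta_i^2).
  sum_i theta_i^2 = (0.63)^2 + (0.167)^2 = 0.3969 + 0.027889 = 0.424789.
  gamma(0) = 3 * (1 + 0.424789) = 3 * 1.424789 = 4.274367, which rounds to 4.2744.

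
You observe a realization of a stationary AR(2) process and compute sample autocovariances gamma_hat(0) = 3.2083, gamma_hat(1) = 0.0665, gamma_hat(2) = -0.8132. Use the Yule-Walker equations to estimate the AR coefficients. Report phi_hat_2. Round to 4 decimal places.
\hat\phi_{2} = -0.2540

The Yule-Walker equations for an AR(p) process read, in matrix form,
  Gamma_p phi = r_p,   with   (Gamma_p)_{ij} = gamma(|i - j|),
                       (r_p)_i = gamma(i),   i,j = 1..p.
Substitute the sample gammas (Toeplitz matrix and right-hand side of size 2):
  Gamma_p = [[3.2083, 0.0665], [0.0665, 3.2083]]
  r_p     = [0.0665, -0.8132]
Written out:
  3.2083 phi_1 + 0.0665 phi_2 = 0.0665
  0.0665 phi_1 + 3.2083 phi_2 = -0.8132
Solve by Cramer's rule:
  det = gamma(0)^2 - gamma(1)^2 = (3.2083)^2 - (0.0665)^2 = 10.29318889 - 0.00442225 = 10.28876664
  phi_hat_1 = [gamma(1) gamma(0) - gamma(1) gamma(2)] / det = [(0.0665)(3.2083) - (0.0665)(-0.8132)] / 10.28876664 = 0.26742975 / 10.28876664 = 0.026
  phi_hat_2 = [gamma(0) gamma(2) - gamma(1)^2] / det = [(3.2083)(-0.8132) - (0.0665)^2] / 10.28876664 = -2.61341181 / 10.28876664 = -0.254
So phi_hat = [0.0260, -0.2540].
Therefore phi_hat_2 = -0.2540.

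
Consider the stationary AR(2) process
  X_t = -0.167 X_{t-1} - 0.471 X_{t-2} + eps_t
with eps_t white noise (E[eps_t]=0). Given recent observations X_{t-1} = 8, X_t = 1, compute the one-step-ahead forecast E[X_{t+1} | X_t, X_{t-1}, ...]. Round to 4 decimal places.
E[X_{t+1} \mid \mathcal F_t] = -3.9350

For an AR(p) model X_t = c + sum_i phi_i X_{t-i} + eps_t, the
one-step-ahead conditional mean is
  E[X_{t+1} | X_t, ...] = c + sum_i phi_i X_{t+1-i}.
Substitute known values:
  E[X_{t+1} | ...] = (-0.167) * (1) + (-0.471) * (8)
                   = -3.9350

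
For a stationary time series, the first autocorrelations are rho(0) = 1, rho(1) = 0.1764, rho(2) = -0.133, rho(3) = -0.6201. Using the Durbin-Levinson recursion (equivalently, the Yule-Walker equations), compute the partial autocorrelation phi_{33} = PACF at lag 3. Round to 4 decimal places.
\phi_{33} = -0.5980

The PACF at lag k is phi_{kk}, the last component of the solution
to the Yule-Walker system G_k phi = r_k where
  (G_k)_{ij} = rho(|i - j|), (r_k)_i = rho(i), i,j = 1..k.
Equivalently, Durbin-Levinson gives phi_{kk} iteratively:
  phi_{11} = rho(1)
  phi_{kk} = [rho(k) - sum_{j=1..k-1} phi_{k-1,j} rho(k-j)]
            / [1 - sum_{j=1..k-1} phi_{k-1,j} rho(j)],
  phi_{k,j} = phi_{k-1,j} - phi_{kk} phi_{k-1,k-j},  j = 1..k-1.
Step k = 1:
  phi_11 = rho(1) = 0.1764.
Step k = 2:
  phi_22 = [rho(2) - phi_11 rho(1)] / [1 - phi_11 rho(1)] = [-0.133 - (0.1764)(0.1764)] / [1 - (0.1764)(0.1764)]
         = -0.16411696 / 0.96888304 = -0.169388.
  Update: phi_21 = phi_11 - phi_22 phi_11 = 0.1764 - (-0.169388)(0.1764) = 0.20628.
Step k = 3:
  phi_33 = [rho(3) - phi_21 rho(2) - phi_22 rho(1)] / [1 - phi_21 rho(1) - phi_22 rho(2)]
    numerator   = -0.6201 - (0.20628)(-0.133) - (-0.169388)(0.1764) = -0.56278475
    denominator = 1 - (0.20628)(0.1764) - (-0.169388)(-0.133) = 0.94108363
  phi_33 = -0.56278475 / 0.94108363 = -0.598.
Therefore phi_{33} = -0.5980.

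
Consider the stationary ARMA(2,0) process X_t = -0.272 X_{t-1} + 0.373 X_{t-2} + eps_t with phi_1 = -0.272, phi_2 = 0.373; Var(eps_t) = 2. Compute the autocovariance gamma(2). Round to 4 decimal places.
\gamma(2) = 1.4051

Multiply the model equation by X_{t-k} and take expectations. With theta_0 = psi_0 = 1 and psi_j the MA(infinity) weights, this gives
  gamma(k) - sum_i phi_i gamma(k-i) = c_k,
  c_k = sigma^2 * sum_{j=k..q} theta_j psi_{j-k}   (c_k = 0 for k > q),
using gamma(-m) = gamma(m).
Pure AR (q = 0): c_0 = sigma^2 = 2, c_k = 0 for k >= 1.
Equations for k = 0, 1, 2 (AR order 2, c_2 = 0):
  (E0) gamma(0) = phi_1 gamma(1) + phi_2 gamma(2) + c_0
  (E1) gamma(1) = phi_1 gamma(0) + phi_2 gamma(1) + c_1
  (E2) gamma(2) = phi_1 gamma(1) + phi_2 gamma(0)
From (E1): gamma(1) = A gamma(0) + B with
  A = phi_1 / (1 - phi_2) = -0.272 / 0.627 = -0.433812,   B = c_1 / (1 - phi_2) = 0 / 0.627 = 0.
Insert (E2) into (E0): gamma(0) (1 - phi_2^2) = phi_1 (1 + phi_2) gamma(1) + c_0.
  phi_1 (1 + phi_2) = (-0.272)(1.373) = -0.373456,   1 - phi_2^2 = 0.860871.
Replace gamma(1) by A gamma(0) + B and collect gamma(0):
  gamma(0) [0.860871 - (-0.373456)(-0.433812)] = c_0 = 2
  gamma(0) * 0.698861 = 2
  gamma(0) = 2 / 0.698861 = 2.861798.
  gamma(1) = A gamma(0) = (-0.433812)(2.861798) = -1.241482.
  gamma(2) = phi_1 gamma(1) + phi_2 gamma(0) = (-0.272)(-1.241482) + (0.373)(2.861798) = 1.405134.
Therefore gamma(2) = 1.4051 (to 4 decimal places).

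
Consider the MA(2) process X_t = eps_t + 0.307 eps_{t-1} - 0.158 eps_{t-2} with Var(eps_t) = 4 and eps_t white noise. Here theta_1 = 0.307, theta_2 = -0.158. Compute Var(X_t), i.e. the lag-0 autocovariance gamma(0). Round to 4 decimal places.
\gamma(0) = 4.4769

For an MA(q) process X_t = eps_t + sum_i theta_i eps_{t-i} with
Var(eps_t) = sigma^2, the variance is
  gamma(0) = sigma^2 * (1 + sum_i theta_i^2).
  sum_i theta_i^2 = (0.307)^2 + (-0.158)^2 = 0.094249 + 0.024964 = 0.119213.
  gamma(0) = 4 * (1 + 0.119213) = 4 * 1.119213 = 4.476852, which rounds to 4.4769.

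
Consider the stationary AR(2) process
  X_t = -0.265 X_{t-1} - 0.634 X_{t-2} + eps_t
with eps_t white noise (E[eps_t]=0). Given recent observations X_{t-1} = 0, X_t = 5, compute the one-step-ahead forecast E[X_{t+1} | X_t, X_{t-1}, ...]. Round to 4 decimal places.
E[X_{t+1} \mid \mathcal F_t] = -1.3250

For an AR(p) model X_t = c + sum_i phi_i X_{t-i} + eps_t, the
one-step-ahead conditional mean is
  E[X_{t+1} | X_t, ...] = c + sum_i phi_i X_{t+1-i}.
Substitute known values:
  E[X_{t+1} | ...] = (-0.265) * (5) + (-0.634) * (0)
                   = -1.3250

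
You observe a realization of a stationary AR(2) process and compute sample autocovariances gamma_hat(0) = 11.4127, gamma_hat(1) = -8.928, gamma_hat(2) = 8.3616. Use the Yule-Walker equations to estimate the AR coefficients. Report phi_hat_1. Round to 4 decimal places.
\hat\phi_{1} = -0.5390

The Yule-Walker equations for an AR(p) process read, in matrix form,
  Gamma_p phi = r_p,   with   (Gamma_p)_{ij} = gamma(|i - j|),
                       (r_p)_i = gamma(i),   i,j = 1..p.
Substitute the sample gammas (Toeplitz matrix and right-hand side of size 2):
  Gamma_p = [[11.4127, -8.928], [-8.928, 11.4127]]
  r_p     = [-8.928, 8.3616]
Written out:
  11.4127 phi_1 - 8.928 phi_2 = -8.928
  -8.928 phi_1 + 11.4127 phi_2 = 8.3616
Solve by Cramer's rule:
  det = gamma(0)^2 - gamma(1)^2 = (11.4127)^2 - (-8.928)^2 = 130.24972129 - 79.709184 = 50.54053729
  phi_hat_1 = [gamma(1) gamma(0) - gamma(1) gamma(2)] / det = [(-8.928)(11.4127) - (-8.928)(8.3616)] / 50.54053729 = -27.2402208 / 50.54053729 = -0.539
  phi_hat_2 = [gamma(0) gamma(2) - gamma(1)^2] / det = [(11.4127)(8.3616) - (-8.928)^2] / 50.54053729 = 15.71924832 / 50.54053729 = 0.311
So phi_hat = [-0.5390, 0.3110].
Therefore phi_hat_1 = -0.5390.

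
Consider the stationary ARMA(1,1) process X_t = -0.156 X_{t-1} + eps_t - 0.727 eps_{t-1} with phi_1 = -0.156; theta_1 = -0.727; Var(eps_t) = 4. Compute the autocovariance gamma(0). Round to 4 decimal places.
\gamma(0) = 7.1965

Multiply the model equation by X_{t-k} and take expectations. With theta_0 = psi_0 = 1 and psi_j the MA(infinity) weights, this gives
  gamma(k) - sum_i phi_i gamma(k-i) = c_k,
  c_k = sigma^2 * sum_{j=k..q} theta_j psi_{j-k}   (c_k = 0 for k > q),
using gamma(-m) = gamma(m).
psi-weights needed (psi_j = theta_j + sum_i phi_i psi_{j-i}):
  psi_1 = theta_1 + phi_1 = -0.727 + (-0.156) = -0.883
Right-hand sides:
  c_0 = sigma^2 (1 + theta_1 psi_1) = 4 * (1 + (-0.727)(-0.883)) = 4 * 1.641941 = 6.567764
  c_1 = sigma^2 theta_1 = 4 * (-0.727) = -2.908
  c_2 = 0
Equations for k = 0 and k = 1 (AR order 1):
  gamma(0) = phi_1 gamma(1) + c_0
  gamma(1) = phi_1 gamma(0) + c_1
Substituting the second into the first: gamma(0) (1 - phi_1^2) = c_0 + phi_1 c_1, so
  gamma(0) = (c_0 + phi_1 c_1) / (1 - phi_1^2) = (6.567764 + (-0.156)(-2.908)) / (1 - (-0.156)^2) = 7.021412 / 0.975664 = 7.196547.
Therefore gamma(0) = 7.1965 (to 4 decimal places).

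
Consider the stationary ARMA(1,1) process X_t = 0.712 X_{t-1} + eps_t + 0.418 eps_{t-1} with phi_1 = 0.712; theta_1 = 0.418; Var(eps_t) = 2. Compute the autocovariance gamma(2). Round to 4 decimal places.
\gamma(2) = 4.2349

Multiply the model equation by X_{t-k} and take expectations. With theta_0 = psi_0 = 1 and psi_j the MA(infinity) weights, this gives
  gamma(k) - sum_i phi_i gamma(k-i) = c_k,
  c_k = sigma^2 * sum_{j=k..q} theta_j psi_{j-k}   (c_k = 0 for k > q),
using gamma(-m) = gamma(m).
psi-weights needed (psi_j = theta_j + sum_i phi_i psi_{j-i}):
  psi_1 = theta_1 + phi_1 = 0.418 + (0.712) = 1.13
Right-hand sides:
  c_0 = sigma^2 (1 + theta_1 psi_1) = 2 * (1 + (0.418)(1.13)) = 2 * 1.47234 = 2.94468
  c_1 = sigma^2 theta_1 = 2 * (0.418) = 0.836
  c_2 = 0
Equations for k = 0 and k = 1 (AR order 1):
  gamma(0) = phi_1 gamma(1) + c_0
  gamma(1) = phi_1 gamma(0) + c_1
Substituting the second into the first: gamma(0) (1 - phi_1^2) = c_0 + phi_1 c_1, so
  gamma(0) = (c_0 + phi_1 c_1) / (1 - phi_1^2) = (2.94468 + (0.712)(0.836)) / (1 - (0.712)^2) = 3.539912 / 0.493056 = 7.179533.
  gamma(1) = phi_1 gamma(0) + c_1 = (0.712)(7.179533) + (0.836) = 5.947828.
For k = 2 (> q): gamma(2) = phi_1 gamma(1) = (0.712)(5.947828) = 4.234853.
Therefore gamma(2) = 4.2349 (to 4 decimal places).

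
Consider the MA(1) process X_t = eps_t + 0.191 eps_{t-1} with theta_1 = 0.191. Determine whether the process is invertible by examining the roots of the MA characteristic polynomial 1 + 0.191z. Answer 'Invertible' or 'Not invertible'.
\text{Invertible}

The MA(q) characteristic polynomial is P(z) = 1 + 0.191z.
Invertibility requires all roots to lie outside the unit circle, i.e. |z| > 1 for every root.
This is linear in z: 1 + (0.191) z = 0  =>  z = -1/(0.191) = -5.235602,  |z| = 5.235602.
Moduli of all roots: 5.2356.
All moduli strictly greater than 1? Yes.
Verdict: Invertible.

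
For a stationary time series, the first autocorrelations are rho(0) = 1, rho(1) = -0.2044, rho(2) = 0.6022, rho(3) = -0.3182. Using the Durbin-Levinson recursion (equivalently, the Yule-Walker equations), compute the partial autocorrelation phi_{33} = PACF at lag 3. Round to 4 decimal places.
\phi_{33} = -0.2340

The PACF at lag k is phi_{kk}, the last component of the solution
to the Yule-Walker system G_k phi = r_k where
  (G_k)_{ij} = rho(|i - j|), (r_k)_i = rho(i), i,j = 1..k.
Equivalently, Durbin-Levinson gives phi_{kk} iteratively:
  phi_{11} = rho(1)
  phi_{kk} = [rho(k) - sum_{j=1..k-1} phi_{k-1,j} rho(k-j)]
            / [1 - sum_{j=1..k-1} phi_{k-1,j} rho(j)],
  phi_{k,j} = phi_{k-1,j} - phi_{kk} phi_{k-1,k-j},  j = 1..k-1.
Step k = 1:
  phi_11 = rho(1) = -0.2044.
Step k = 2:
  phi_22 = [rho(2) - phi_11 rho(1)] / [1 - phi_11 rho(1)] = [0.6022 - (-0.2044)(-0.2044)] / [1 - (-0.2044)(-0.2044)]
         = 0.56042064 / 0.95822064 = 0.584856.
  Update: phi_21 = phi_11 - phi_22 phi_11 = -0.2044 - (0.584856)(-0.2044) = -0.084856.
Step k = 3:
  phi_33 = [rho(3) - phi_21 rho(2) - phi_22 rho(1)] / [1 - phi_21 rho(1) - phi_22 rho(2)]
    numerator   = -0.3182 - (-0.084856)(0.6022) - (0.584856)(-0.2044) = -0.14755553
    denominator = 1 - (-0.084856)(-0.2044) - (0.584856)(0.6022) = 0.63045553
  phi_33 = -0.14755553 / 0.63045553 = -0.234.
Therefore phi_{33} = -0.2340.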